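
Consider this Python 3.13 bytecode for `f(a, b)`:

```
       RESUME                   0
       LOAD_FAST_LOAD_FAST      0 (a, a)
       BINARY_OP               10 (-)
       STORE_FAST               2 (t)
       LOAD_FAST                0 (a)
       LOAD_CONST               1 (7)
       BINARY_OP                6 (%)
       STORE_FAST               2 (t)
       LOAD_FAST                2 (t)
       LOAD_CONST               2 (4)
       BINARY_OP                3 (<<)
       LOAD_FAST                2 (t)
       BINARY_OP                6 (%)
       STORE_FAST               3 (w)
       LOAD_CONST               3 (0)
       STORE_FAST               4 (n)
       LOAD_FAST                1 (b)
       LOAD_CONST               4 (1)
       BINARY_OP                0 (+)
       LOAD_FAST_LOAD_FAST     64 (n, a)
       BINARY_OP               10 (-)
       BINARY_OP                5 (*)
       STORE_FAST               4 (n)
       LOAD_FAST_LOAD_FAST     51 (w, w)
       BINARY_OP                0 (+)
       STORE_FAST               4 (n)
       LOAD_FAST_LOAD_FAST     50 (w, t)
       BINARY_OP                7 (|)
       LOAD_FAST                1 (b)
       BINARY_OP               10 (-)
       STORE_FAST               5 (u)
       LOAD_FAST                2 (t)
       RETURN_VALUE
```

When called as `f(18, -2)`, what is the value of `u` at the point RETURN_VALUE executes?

LOAD_FAST_LOAD_FAST a,a → push 18,18. Stack: [18, 18]
BINARY_OP - → 18 - 18 = 0. Stack: [0]
STORE_FAST t → t=0. Stack: []
LOAD_FAST a → push 18. Stack: [18]
LOAD_CONST → push 7. Stack: [18, 7]
BINARY_OP % → 18 % 7 = 4. Stack: [4]
STORE_FAST t → t=4. Stack: []
LOAD_FAST t → push 4. Stack: [4]
LOAD_CONST → push 4. Stack: [4, 4]
BINARY_OP << → 4 << 4 = 64. Stack: [64]
LOAD_FAST t → push 4. Stack: [64, 4]
BINARY_OP % → 64 % 4 = 0. Stack: [0]
STORE_FAST w → w=0. Stack: []
LOAD_CONST → push 0. Stack: [0]
STORE_FAST n → n=0. Stack: []
LOAD_FAST b → push -2. Stack: [-2]
LOAD_CONST → push 1. Stack: [-2, 1]
BINARY_OP + → -2 + 1 = -1. Stack: [-1]
LOAD_FAST_LOAD_FAST n,a → push 0,18. Stack: [-1, 0, 18]
BINARY_OP - → 0 - 18 = -18. Stack: [-1, -18]
BINARY_OP * → -1 * -18 = 18. Stack: [18]
STORE_FAST n → n=18. Stack: []
LOAD_FAST_LOAD_FAST w,w → push 0,0. Stack: [0, 0]
BINARY_OP + → 0 + 0 = 0. Stack: [0]
STORE_FAST n → n=0. Stack: []
LOAD_FAST_LOAD_FAST w,t → push 0,4. Stack: [0, 4]
BINARY_OP | → 0 | 4 = 4. Stack: [4]
LOAD_FAST b → push -2. Stack: [4, -2]
BINARY_OP - → 4 - -2 = 6. Stack: [6]
STORE_FAST u → u=6. Stack: []
LOAD_FAST t → push 4. Stack: [4]
RETURN_VALUE → return 4.

6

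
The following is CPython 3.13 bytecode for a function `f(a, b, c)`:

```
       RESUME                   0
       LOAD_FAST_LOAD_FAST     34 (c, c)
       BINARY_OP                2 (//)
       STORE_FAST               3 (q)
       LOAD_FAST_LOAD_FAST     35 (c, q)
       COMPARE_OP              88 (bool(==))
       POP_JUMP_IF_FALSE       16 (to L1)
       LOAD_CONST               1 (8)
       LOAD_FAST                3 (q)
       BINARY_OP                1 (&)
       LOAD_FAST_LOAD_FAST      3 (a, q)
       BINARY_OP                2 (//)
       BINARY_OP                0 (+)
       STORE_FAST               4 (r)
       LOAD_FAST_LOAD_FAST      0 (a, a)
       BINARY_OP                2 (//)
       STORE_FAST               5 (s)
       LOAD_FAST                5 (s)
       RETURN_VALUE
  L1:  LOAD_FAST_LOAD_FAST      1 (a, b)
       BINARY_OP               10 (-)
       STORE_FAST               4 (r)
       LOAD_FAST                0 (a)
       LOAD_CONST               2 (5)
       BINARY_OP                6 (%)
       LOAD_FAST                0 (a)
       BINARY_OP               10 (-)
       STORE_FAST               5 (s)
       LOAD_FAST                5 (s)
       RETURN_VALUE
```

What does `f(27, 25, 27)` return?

-25

LOAD_FAST_LOAD_FAST c,c → push 27,27. Stack: [27, 27]
BINARY_OP // → 27 // 27 = 1. Stack: [1]
STORE_FAST q → q=1. Stack: []
LOAD_FAST_LOAD_FAST c,q → push 27,1. Stack: [27, 1]
COMPARE_OP bool(==) → 27 vs 1 = False. Stack: [False]
POP_JUMP_IF_FALSE → pop False; jump. Stack: []
LOAD_FAST_LOAD_FAST a,b → push 27,25. Stack: [27, 25]
BINARY_OP - → 27 - 25 = 2. Stack: [2]
STORE_FAST r → r=2. Stack: []
LOAD_FAST a → push 27. Stack: [27]
LOAD_CONST → push 5. Stack: [27, 5]
BINARY_OP % → 27 % 5 = 2. Stack: [2]
LOAD_FAST a → push 27. Stack: [2, 27]
BINARY_OP - → 2 - 27 = -25. Stack: [-25]
STORE_FAST s → s=-25. Stack: []
LOAD_FAST s → push -25. Stack: [-25]
RETURN_VALUE → return -25.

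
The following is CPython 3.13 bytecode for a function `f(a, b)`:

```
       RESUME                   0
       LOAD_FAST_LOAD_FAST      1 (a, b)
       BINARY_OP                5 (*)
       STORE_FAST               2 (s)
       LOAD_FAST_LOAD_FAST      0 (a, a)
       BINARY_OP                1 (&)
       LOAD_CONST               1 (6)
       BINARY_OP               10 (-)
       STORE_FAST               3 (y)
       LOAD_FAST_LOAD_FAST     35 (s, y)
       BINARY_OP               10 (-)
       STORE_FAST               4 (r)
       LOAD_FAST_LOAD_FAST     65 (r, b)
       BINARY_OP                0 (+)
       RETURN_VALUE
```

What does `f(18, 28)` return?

520

LOAD_FAST_LOAD_FAST a,b → push 18,28. Stack: [18, 28]
BINARY_OP * → 18 * 28 = 504. Stack: [504]
STORE_FAST s → s=504. Stack: []
LOAD_FAST_LOAD_FAST a,a → push 18,18. Stack: [18, 18]
BINARY_OP & → 18 & 18 = 18. Stack: [18]
LOAD_CONST → push 6. Stack: [18, 6]
BINARY_OP - → 18 - 6 = 12. Stack: [12]
STORE_FAST y → y=12. Stack: []
LOAD_FAST_LOAD_FAST s,y → push 504,12. Stack: [504, 12]
BINARY_OP - → 504 - 12 = 492. Stack: [492]
STORE_FAST r → r=492. Stack: []
LOAD_FAST_LOAD_FAST r,b → push 492,28. Stack: [492, 28]
BINARY_OP + → 492 + 28 = 520. Stack: [520]
RETURN_VALUE → return 520.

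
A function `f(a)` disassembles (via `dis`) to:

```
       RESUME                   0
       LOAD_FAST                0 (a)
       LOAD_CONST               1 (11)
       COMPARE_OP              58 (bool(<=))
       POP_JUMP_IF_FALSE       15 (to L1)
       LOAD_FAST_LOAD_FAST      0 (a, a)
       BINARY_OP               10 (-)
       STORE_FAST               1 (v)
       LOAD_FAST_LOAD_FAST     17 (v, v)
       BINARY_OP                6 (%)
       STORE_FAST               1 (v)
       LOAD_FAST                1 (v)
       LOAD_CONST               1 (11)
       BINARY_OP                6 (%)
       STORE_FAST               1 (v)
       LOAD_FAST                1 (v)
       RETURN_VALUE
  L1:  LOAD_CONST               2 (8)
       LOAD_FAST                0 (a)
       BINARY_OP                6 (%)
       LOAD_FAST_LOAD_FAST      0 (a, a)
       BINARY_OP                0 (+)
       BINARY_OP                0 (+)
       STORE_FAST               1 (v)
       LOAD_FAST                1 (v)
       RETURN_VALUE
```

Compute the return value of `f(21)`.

LOAD_FAST a → push 21. Stack: [21]
LOAD_CONST → push 11. Stack: [21, 11]
COMPARE_OP bool(<=) → 21 vs 11 = False. Stack: [False]
POP_JUMP_IF_FALSE → pop False; jump. Stack: []
LOAD_CONST → push 8. Stack: [8]
LOAD_FAST a → push 21. Stack: [8, 21]
BINARY_OP % → 8 % 21 = 8. Stack: [8]
LOAD_FAST_LOAD_FAST a,a → push 21,21. Stack: [8, 21, 21]
BINARY_OP + → 21 + 21 = 42. Stack: [8, 42]
BINARY_OP + → 8 + 42 = 50. Stack: [50]
STORE_FAST v → v=50. Stack: []
LOAD_FAST v → push 50. Stack: [50]
RETURN_VALUE → return 50.

50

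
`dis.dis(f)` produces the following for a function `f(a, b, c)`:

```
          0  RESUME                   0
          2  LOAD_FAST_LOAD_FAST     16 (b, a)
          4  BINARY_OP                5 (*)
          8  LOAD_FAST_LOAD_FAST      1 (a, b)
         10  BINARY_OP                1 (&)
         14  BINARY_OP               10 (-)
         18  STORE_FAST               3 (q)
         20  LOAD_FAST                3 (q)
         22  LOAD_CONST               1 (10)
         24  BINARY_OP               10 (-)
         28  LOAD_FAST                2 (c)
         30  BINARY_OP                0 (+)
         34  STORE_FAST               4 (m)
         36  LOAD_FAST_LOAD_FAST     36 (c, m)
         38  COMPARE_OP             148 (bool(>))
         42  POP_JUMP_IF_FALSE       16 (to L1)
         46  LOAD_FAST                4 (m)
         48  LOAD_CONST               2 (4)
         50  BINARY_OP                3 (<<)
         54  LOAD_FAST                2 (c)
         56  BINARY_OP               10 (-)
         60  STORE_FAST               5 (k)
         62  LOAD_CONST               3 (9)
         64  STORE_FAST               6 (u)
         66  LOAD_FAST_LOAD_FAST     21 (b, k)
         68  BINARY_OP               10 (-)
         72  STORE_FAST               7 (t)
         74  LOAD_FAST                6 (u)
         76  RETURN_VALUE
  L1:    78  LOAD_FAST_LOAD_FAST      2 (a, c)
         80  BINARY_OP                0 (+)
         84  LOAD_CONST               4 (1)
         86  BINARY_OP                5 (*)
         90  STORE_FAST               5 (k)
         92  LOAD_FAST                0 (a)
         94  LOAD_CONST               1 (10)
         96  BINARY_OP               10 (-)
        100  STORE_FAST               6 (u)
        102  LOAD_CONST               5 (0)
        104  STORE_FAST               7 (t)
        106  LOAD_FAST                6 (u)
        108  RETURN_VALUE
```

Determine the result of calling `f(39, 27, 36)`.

29

LOAD_FAST_LOAD_FAST b,a → push 27,39. Stack: [27, 39]
BINARY_OP * → 27 * 39 = 1053. Stack: [1053]
LOAD_FAST_LOAD_FAST a,b → push 39,27. Stack: [1053, 39, 27]
BINARY_OP & → 39 & 27 = 3. Stack: [1053, 3]
BINARY_OP - → 1053 - 3 = 1050. Stack: [1050]
STORE_FAST q → q=1050. Stack: []
LOAD_FAST q → push 1050. Stack: [1050]
LOAD_CONST → push 10. Stack: [1050, 10]
BINARY_OP - → 1050 - 10 = 1040. Stack: [1040]
LOAD_FAST c → push 36. Stack: [1040, 36]
BINARY_OP + → 1040 + 36 = 1076. Stack: [1076]
STORE_FAST m → m=1076. Stack: []
LOAD_FAST_LOAD_FAST c,m → push 36,1076. Stack: [36, 1076]
COMPARE_OP bool(>) → 36 vs 1076 = False. Stack: [False]
POP_JUMP_IF_FALSE → pop False; jump. Stack: []
LOAD_FAST_LOAD_FAST a,c → push 39,36. Stack: [39, 36]
BINARY_OP + → 39 + 36 = 75. Stack: [75]
LOAD_CONST → push 1. Stack: [75, 1]
BINARY_OP * → 75 * 1 = 75. Stack: [75]
STORE_FAST k → k=75. Stack: []
LOAD_FAST a → push 39. Stack: [39]
LOAD_CONST → push 10. Stack: [39, 10]
BINARY_OP - → 39 - 10 = 29. Stack: [29]
STORE_FAST u → u=29. Stack: []
LOAD_CONST → push 0. Stack: [0]
STORE_FAST t → t=0. Stack: []
LOAD_FAST u → push 29. Stack: [29]
RETURN_VALUE → return 29.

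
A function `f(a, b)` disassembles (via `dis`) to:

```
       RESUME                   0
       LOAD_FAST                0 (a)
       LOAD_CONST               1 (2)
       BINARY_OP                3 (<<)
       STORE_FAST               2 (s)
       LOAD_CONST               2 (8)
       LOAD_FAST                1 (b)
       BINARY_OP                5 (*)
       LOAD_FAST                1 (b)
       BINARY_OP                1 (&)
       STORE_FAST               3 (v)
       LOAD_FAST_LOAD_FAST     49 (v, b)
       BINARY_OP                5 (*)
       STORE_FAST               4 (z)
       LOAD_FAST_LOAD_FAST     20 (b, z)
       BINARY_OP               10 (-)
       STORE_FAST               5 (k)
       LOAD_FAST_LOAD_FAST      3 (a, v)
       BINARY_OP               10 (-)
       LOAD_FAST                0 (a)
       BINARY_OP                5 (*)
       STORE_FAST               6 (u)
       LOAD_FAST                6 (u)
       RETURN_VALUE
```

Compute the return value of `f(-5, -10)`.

-375

LOAD_FAST a → push -5. Stack: [-5]
LOAD_CONST → push 2. Stack: [-5, 2]
BINARY_OP << → -5 << 2 = -20. Stack: [-20]
STORE_FAST s → s=-20. Stack: []
LOAD_CONST → push 8. Stack: [8]
LOAD_FAST b → push -10. Stack: [8, -10]
BINARY_OP * → 8 * -10 = -80. Stack: [-80]
LOAD_FAST b → push -10. Stack: [-80, -10]
BINARY_OP & → -80 & -10 = -80. Stack: [-80]
STORE_FAST v → v=-80. Stack: []
LOAD_FAST_LOAD_FAST v,b → push -80,-10. Stack: [-80, -10]
BINARY_OP * → -80 * -10 = 800. Stack: [800]
STORE_FAST z → z=800. Stack: []
LOAD_FAST_LOAD_FAST b,z → push -10,800. Stack: [-10, 800]
BINARY_OP - → -10 - 800 = -810. Stack: [-810]
STORE_FAST k → k=-810. Stack: []
LOAD_FAST_LOAD_FAST a,v → push -5,-80. Stack: [-5, -80]
BINARY_OP - → -5 - -80 = 75. Stack: [75]
LOAD_FAST a → push -5. Stack: [75, -5]
BINARY_OP * → 75 * -5 = -375. Stack: [-375]
STORE_FAST u → u=-375. Stack: []
LOAD_FAST u → push -375. Stack: [-375]
RETURN_VALUE → return -375.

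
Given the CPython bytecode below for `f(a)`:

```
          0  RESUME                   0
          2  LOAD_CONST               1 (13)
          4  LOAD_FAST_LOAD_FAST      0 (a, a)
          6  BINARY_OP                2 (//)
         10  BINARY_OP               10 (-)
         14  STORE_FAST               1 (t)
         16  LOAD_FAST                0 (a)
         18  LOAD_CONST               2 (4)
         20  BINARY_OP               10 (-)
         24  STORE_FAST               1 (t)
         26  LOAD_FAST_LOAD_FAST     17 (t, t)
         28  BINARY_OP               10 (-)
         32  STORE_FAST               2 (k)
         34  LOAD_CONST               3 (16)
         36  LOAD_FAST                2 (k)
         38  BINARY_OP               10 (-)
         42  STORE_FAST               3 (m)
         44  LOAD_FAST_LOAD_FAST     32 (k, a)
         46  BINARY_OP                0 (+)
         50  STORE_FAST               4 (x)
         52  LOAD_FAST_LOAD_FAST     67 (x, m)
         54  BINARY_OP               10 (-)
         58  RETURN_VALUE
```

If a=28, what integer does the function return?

LOAD_CONST → push 13. Stack: [13]
LOAD_FAST_LOAD_FAST a,a → push 28,28. Stack: [13, 28, 28]
BINARY_OP // → 28 // 28 = 1. Stack: [13, 1]
BINARY_OP - → 13 - 1 = 12. Stack: [12]
STORE_FAST t → t=12. Stack: []
LOAD_FAST a → push 28. Stack: [28]
LOAD_CONST → push 4. Stack: [28, 4]
BINARY_OP - → 28 - 4 = 24. Stack: [24]
STORE_FAST t → t=24. Stack: []
LOAD_FAST_LOAD_FAST t,t → push 24,24. Stack: [24, 24]
BINARY_OP - → 24 - 24 = 0. Stack: [0]
STORE_FAST k → k=0. Stack: []
LOAD_CONST → push 16. Stack: [16]
LOAD_FAST k → push 0. Stack: [16, 0]
BINARY_OP - → 16 - 0 = 16. Stack: [16]
STORE_FAST m → m=16. Stack: []
LOAD_FAST_LOAD_FAST k,a → push 0,28. Stack: [0, 28]
BINARY_OP + → 0 + 28 = 28. Stack: [28]
STORE_FAST x → x=28. Stack: []
LOAD_FAST_LOAD_FAST x,m → push 28,16. Stack: [28, 16]
BINARY_OP - → 28 - 16 = 12. Stack: [12]
RETURN_VALUE → return 12.

12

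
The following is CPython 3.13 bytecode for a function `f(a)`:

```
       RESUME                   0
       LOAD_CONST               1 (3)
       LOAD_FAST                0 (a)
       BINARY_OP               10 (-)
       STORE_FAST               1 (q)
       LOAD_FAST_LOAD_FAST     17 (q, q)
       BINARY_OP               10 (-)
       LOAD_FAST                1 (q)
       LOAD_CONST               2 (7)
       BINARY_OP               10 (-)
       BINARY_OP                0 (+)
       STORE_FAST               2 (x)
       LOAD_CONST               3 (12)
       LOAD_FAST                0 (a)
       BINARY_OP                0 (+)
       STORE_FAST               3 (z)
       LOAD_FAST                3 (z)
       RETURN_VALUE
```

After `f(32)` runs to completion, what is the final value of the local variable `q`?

-29

LOAD_CONST → push 3. Stack: [3]
LOAD_FAST a → push 32. Stack: [3, 32]
BINARY_OP - → 3 - 32 = -29. Stack: [-29]
STORE_FAST q → q=-29. Stack: []
LOAD_FAST_LOAD_FAST q,q → push -29,-29. Stack: [-29, -29]
BINARY_OP - → -29 - -29 = 0. Stack: [0]
LOAD_FAST q → push -29. Stack: [0, -29]
LOAD_CONST → push 7. Stack: [0, -29, 7]
BINARY_OP - → -29 - 7 = -36. Stack: [0, -36]
BINARY_OP + → 0 + -36 = -36. Stack: [-36]
STORE_FAST x → x=-36. Stack: []
LOAD_CONST → push 12. Stack: [12]
LOAD_FAST a → push 32. Stack: [12, 32]
BINARY_OP + → 12 + 32 = 44. Stack: [44]
STORE_FAST z → z=44. Stack: []
LOAD_FAST z → push 44. Stack: [44]
RETURN_VALUE → return 44.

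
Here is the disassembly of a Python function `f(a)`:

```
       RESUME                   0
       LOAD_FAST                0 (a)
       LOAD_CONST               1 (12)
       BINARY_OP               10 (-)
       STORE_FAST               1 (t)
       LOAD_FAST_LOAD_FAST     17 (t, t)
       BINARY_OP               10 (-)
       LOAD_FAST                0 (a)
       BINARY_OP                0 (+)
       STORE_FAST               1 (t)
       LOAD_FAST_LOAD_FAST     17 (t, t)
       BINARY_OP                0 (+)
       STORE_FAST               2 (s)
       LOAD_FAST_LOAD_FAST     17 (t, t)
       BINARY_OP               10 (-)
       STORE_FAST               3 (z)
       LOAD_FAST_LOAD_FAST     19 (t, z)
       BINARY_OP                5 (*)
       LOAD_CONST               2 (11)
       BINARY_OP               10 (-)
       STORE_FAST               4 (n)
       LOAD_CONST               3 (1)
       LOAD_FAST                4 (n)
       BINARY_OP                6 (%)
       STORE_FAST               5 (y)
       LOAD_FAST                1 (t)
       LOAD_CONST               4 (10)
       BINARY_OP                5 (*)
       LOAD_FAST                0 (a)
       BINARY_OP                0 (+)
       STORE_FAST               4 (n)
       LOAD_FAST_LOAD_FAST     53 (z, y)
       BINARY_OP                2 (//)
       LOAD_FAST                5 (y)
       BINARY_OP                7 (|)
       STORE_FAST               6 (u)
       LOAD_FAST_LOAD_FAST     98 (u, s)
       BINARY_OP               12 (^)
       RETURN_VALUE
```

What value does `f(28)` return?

-50

LOAD_FAST a → push 28. Stack: [28]
LOAD_CONST → push 12. Stack: [28, 12]
BINARY_OP - → 28 - 12 = 16. Stack: [16]
STORE_FAST t → t=16. Stack: []
LOAD_FAST_LOAD_FAST t,t → push 16,16. Stack: [16, 16]
BINARY_OP - → 16 - 16 = 0. Stack: [0]
LOAD_FAST a → push 28. Stack: [0, 28]
BINARY_OP + → 0 + 28 = 28. Stack: [28]
STORE_FAST t → t=28. Stack: []
LOAD_FAST_LOAD_FAST t,t → push 28,28. Stack: [28, 28]
BINARY_OP + → 28 + 28 = 56. Stack: [56]
STORE_FAST s → s=56. Stack: []
LOAD_FAST_LOAD_FAST t,t → push 28,28. Stack: [28, 28]
BINARY_OP - → 28 - 28 = 0. Stack: [0]
STORE_FAST z → z=0. Stack: []
LOAD_FAST_LOAD_FAST t,z → push 28,0. Stack: [28, 0]
BINARY_OP * → 28 * 0 = 0. Stack: [0]
LOAD_CONST → push 11. Stack: [0, 11]
BINARY_OP - → 0 - 11 = -11. Stack: [-11]
STORE_FAST n → n=-11. Stack: []
LOAD_CONST → push 1. Stack: [1]
LOAD_FAST n → push -11. Stack: [1, -11]
BINARY_OP % → 1 % -11 = -10. Stack: [-10]
STORE_FAST y → y=-10. Stack: []
LOAD_FAST t → push 28. Stack: [28]
LOAD_CONST → push 10. Stack: [28, 10]
BINARY_OP * → 28 * 10 = 280. Stack: [280]
LOAD_FAST a → push 28. Stack: [280, 28]
BINARY_OP + → 280 + 28 = 308. Stack: [308]
STORE_FAST n → n=308. Stack: []
LOAD_FAST_LOAD_FAST z,y → push 0,-10. Stack: [0, -10]
BINARY_OP // → 0 // -10 = 0. Stack: [0]
LOAD_FAST y → push -10. Stack: [0, -10]
BINARY_OP | → 0 | -10 = -10. Stack: [-10]
STORE_FAST u → u=-10. Stack: []
LOAD_FAST_LOAD_FAST u,s → push -10,56. Stack: [-10, 56]
BINARY_OP ^ → -10 ^ 56 = -50. Stack: [-50]
RETURN_VALUE → return -50.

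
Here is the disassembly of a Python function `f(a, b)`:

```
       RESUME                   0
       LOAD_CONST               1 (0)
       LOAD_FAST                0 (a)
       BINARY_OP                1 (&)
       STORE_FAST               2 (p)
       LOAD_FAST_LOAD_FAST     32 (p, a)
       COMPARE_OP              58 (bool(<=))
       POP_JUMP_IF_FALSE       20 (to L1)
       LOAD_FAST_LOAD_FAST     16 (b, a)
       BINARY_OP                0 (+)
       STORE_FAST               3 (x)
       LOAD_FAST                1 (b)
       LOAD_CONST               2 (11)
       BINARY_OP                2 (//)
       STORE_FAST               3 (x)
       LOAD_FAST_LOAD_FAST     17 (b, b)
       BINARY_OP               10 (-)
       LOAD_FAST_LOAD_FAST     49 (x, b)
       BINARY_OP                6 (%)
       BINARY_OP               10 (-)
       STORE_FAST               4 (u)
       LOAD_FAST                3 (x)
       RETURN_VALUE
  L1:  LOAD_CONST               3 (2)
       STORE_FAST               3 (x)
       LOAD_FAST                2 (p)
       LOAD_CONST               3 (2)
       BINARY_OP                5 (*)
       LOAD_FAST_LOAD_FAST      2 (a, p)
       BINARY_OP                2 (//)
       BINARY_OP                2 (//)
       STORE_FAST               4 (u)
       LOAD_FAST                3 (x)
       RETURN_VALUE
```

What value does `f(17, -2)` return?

LOAD_CONST → push 0. Stack: [0]
LOAD_FAST a → push 17. Stack: [0, 17]
BINARY_OP & → 0 & 17 = 0. Stack: [0]
STORE_FAST p → p=0. Stack: []
LOAD_FAST_LOAD_FAST p,a → push 0,17. Stack: [0, 17]
COMPARE_OP bool(<=) → 0 vs 17 = True. Stack: [True]
POP_JUMP_IF_FALSE → pop True; no jump. Stack: []
LOAD_FAST_LOAD_FAST b,a → push -2,17. Stack: [-2, 17]
BINARY_OP + → -2 + 17 = 15. Stack: [15]
STORE_FAST x → x=15. Stack: []
LOAD_FAST b → push -2. Stack: [-2]
LOAD_CONST → push 11. Stack: [-2, 11]
BINARY_OP // → -2 // 11 = -1. Stack: [-1]
STORE_FAST x → x=-1. Stack: []
LOAD_FAST_LOAD_FAST b,b → push -2,-2. Stack: [-2, -2]
BINARY_OP - → -2 - -2 = 0. Stack: [0]
LOAD_FAST_LOAD_FAST x,b → push -1,-2. Stack: [0, -1, -2]
BINARY_OP % → -1 % -2 = -1. Stack: [0, -1]
BINARY_OP - → 0 - -1 = 1. Stack: [1]
STORE_FAST u → u=1. Stack: []
LOAD_FAST x → push -1. Stack: [-1]
RETURN_VALUE → return -1.

-1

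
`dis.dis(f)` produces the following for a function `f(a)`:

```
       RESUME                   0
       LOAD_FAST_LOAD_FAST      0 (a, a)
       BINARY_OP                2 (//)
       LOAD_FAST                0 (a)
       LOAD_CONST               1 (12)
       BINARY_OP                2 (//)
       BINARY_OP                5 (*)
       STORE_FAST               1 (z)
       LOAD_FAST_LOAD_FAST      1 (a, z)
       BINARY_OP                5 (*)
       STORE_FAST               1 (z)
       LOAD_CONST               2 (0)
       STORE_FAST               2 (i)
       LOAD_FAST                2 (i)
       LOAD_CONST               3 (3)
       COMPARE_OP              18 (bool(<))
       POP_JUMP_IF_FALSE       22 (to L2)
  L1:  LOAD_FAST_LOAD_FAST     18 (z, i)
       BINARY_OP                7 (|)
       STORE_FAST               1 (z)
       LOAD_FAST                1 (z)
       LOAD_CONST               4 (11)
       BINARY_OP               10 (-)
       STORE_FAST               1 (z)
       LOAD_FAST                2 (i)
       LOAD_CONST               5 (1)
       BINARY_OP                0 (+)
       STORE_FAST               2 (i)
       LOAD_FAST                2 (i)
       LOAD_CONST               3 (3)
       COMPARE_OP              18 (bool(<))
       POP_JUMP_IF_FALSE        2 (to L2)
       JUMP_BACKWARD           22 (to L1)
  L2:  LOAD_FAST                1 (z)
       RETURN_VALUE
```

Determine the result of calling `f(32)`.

LOAD_FAST_LOAD_FAST a,a → push 32,32. Stack: [32, 32]
BINARY_OP // → 32 // 32 = 1. Stack: [1]
LOAD_FAST a → push 32. Stack: [1, 32]
LOAD_CONST → push 12. Stack: [1, 32, 12]
BINARY_OP // → 32 // 12 = 2. Stack: [1, 2]
BINARY_OP * → 1 * 2 = 2. Stack: [2]
STORE_FAST z → z=2. Stack: []
LOAD_FAST_LOAD_FAST a,z → push 32,2. Stack: [32, 2]
BINARY_OP * → 32 * 2 = 64. Stack: [64]
STORE_FAST z → z=64. Stack: []
LOAD_CONST → push 0. Stack: [0]
STORE_FAST i → i=0. Stack: []
LOAD_FAST i → push 0. Stack: [0]
LOAD_CONST → push 3. Stack: [0, 3]
COMPARE_OP bool(<) → 0 vs 3 = True. Stack: [True]
POP_JUMP_IF_FALSE → pop True; no jump. Stack: []
LOAD_FAST_LOAD_FAST z,i → push 64,0. Stack: [64, 0]
BINARY_OP | → 64 | 0 = 64. Stack: [64]
STORE_FAST z → z=64. Stack: []
LOAD_FAST z → push 64. Stack: [64]
LOAD_CONST → push 11. Stack: [64, 11]
BINARY_OP - → 64 - 11 = 53. Stack: [53]
STORE_FAST z → z=53. Stack: []
LOAD_FAST i → push 0. Stack: [0]
LOAD_CONST → push 1. Stack: [0, 1]
BINARY_OP + → 0 + 1 = 1. Stack: [1]
STORE_FAST i → i=1. Stack: []
LOAD_FAST i → push 1. Stack: [1]
LOAD_CONST → push 3. Stack: [1, 3]
COMPARE_OP bool(<) → 1 vs 3 = True. Stack: [True]
POP_JUMP_IF_FALSE → pop True; no jump. Stack: []
LOAD_FAST_LOAD_FAST z,i → push 53,1. Stack: [53, 1]
BINARY_OP | → 53 | 1 = 53. Stack: [53]
STORE_FAST z → z=53. Stack: []
LOAD_FAST z → push 53. Stack: [53]
LOAD_CONST → push 11. Stack: [53, 11]
BINARY_OP - → 53 - 11 = 42. Stack: [42]
STORE_FAST z → z=42. Stack: []
LOAD_FAST i → push 1. Stack: [1]
LOAD_CONST → push 1. Stack: [1, 1]
BINARY_OP + → 1 + 1 = 2. Stack: [2]
STORE_FAST i → i=2. Stack: []
LOAD_FAST i → push 2. Stack: [2]
LOAD_CONST → push 3. Stack: [2, 3]
COMPARE_OP bool(<) → 2 vs 3 = True. Stack: [True]
POP_JUMP_IF_FALSE → pop True; no jump. Stack: []
LOAD_FAST_LOAD_FAST z,i → push 42,2. Stack: [42, 2]
BINARY_OP | → 42 | 2 = 42. Stack: [42]
STORE_FAST z → z=42. Stack: []
LOAD_FAST z → push 42. Stack: [42]
LOAD_CONST → push 11. Stack: [42, 11]
BINARY_OP - → 42 - 11 = 31. Stack: [31]
STORE_FAST z → z=31. Stack: []
LOAD_FAST i → push 2. Stack: [2]
LOAD_CONST → push 1. Stack: [2, 1]
BINARY_OP + → 2 + 1 = 3. Stack: [3]
STORE_FAST i → i=3. Stack: []
LOAD_FAST i → push 3. Stack: [3]
LOAD_CONST → push 3. Stack: [3, 3]
COMPARE_OP bool(<) → 3 vs 3 = False. Stack: [False]
POP_JUMP_IF_FALSE → pop False; jump. Stack: []
LOAD_FAST z → push 31. Stack: [31]
RETURN_VALUE → return 31.

31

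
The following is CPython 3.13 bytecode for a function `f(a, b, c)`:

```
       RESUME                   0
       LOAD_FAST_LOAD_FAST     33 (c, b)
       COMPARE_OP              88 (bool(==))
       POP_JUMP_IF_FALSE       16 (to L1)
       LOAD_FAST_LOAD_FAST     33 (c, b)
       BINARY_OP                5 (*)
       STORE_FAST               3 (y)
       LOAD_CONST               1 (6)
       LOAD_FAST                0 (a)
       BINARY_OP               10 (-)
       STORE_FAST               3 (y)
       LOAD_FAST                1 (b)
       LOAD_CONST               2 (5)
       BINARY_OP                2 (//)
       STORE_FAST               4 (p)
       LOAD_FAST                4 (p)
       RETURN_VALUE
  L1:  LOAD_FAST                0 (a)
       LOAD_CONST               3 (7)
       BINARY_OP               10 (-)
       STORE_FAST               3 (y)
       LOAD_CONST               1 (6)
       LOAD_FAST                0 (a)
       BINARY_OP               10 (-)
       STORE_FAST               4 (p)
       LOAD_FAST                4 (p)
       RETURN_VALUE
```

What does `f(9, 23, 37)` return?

-3

LOAD_FAST_LOAD_FAST c,b → push 37,23. Stack: [37, 23]
COMPARE_OP bool(==) → 37 vs 23 = False. Stack: [False]
POP_JUMP_IF_FALSE → pop False; jump. Stack: []
LOAD_FAST a → push 9. Stack: [9]
LOAD_CONST → push 7. Stack: [9, 7]
BINARY_OP - → 9 - 7 = 2. Stack: [2]
STORE_FAST y → y=2. Stack: []
LOAD_CONST → push 6. Stack: [6]
LOAD_FAST a → push 9. Stack: [6, 9]
BINARY_OP - → 6 - 9 = -3. Stack: [-3]
STORE_FAST p → p=-3. Stack: []
LOAD_FAST p → push -3. Stack: [-3]
RETURN_VALUE → return -3.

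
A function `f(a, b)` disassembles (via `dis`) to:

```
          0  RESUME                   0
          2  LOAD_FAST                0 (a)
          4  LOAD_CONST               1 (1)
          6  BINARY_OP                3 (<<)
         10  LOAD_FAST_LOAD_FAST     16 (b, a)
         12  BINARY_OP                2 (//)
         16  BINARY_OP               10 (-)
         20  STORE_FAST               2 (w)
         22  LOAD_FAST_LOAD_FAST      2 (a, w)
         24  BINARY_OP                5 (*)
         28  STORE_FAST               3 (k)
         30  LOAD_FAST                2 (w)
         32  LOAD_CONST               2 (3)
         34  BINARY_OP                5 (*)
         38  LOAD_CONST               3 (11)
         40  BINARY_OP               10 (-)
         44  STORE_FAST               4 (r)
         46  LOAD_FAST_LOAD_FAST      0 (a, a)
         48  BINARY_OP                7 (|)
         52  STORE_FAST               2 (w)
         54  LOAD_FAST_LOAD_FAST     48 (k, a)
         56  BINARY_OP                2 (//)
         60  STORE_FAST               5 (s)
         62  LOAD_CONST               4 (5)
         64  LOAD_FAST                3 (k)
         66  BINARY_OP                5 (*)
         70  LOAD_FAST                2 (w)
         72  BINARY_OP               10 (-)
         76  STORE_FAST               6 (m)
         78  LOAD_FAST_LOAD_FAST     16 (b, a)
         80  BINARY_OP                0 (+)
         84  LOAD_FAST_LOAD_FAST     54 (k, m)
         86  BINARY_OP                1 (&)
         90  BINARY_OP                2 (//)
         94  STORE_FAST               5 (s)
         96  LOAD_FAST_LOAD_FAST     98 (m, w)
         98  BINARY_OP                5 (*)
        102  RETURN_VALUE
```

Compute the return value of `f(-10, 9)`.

LOAD_FAST a → push -10. Stack: [-10]
LOAD_CONST → push 1. Stack: [-10, 1]
BINARY_OP << → -10 << 1 = -20. Stack: [-20]
LOAD_FAST_LOAD_FAST b,a → push 9,-10. Stack: [-20, 9, -10]
BINARY_OP // → 9 // -10 = -1. Stack: [-20, -1]
BINARY_OP - → -20 - -1 = -19. Stack: [-19]
STORE_FAST w → w=-19. Stack: []
LOAD_FAST_LOAD_FAST a,w → push -10,-19. Stack: [-10, -19]
BINARY_OP * → -10 * -19 = 190. Stack: [190]
STORE_FAST k → k=190. Stack: []
LOAD_FAST w → push -19. Stack: [-19]
LOAD_CONST → push 3. Stack: [-19, 3]
BINARY_OP * → -19 * 3 = -57. Stack: [-57]
LOAD_CONST → push 11. Stack: [-57, 11]
BINARY_OP - → -57 - 11 = -68. Stack: [-68]
STORE_FAST r → r=-68. Stack: []
LOAD_FAST_LOAD_FAST a,a → push -10,-10. Stack: [-10, -10]
BINARY_OP | → -10 | -10 = -10. Stack: [-10]
STORE_FAST w → w=-10. Stack: []
LOAD_FAST_LOAD_FAST k,a → push 190,-10. Stack: [190, -10]
BINARY_OP // → 190 // -10 = -19. Stack: [-19]
STORE_FAST s → s=-19. Stack: []
LOAD_CONST → push 5. Stack: [5]
LOAD_FAST k → push 190. Stack: [5, 190]
BINARY_OP * → 5 * 190 = 950. Stack: [950]
LOAD_FAST w → push -10. Stack: [950, -10]
BINARY_OP - → 950 - -10 = 960. Stack: [960]
STORE_FAST m → m=960. Stack: []
LOAD_FAST_LOAD_FAST b,a → push 9,-10. Stack: [9, -10]
BINARY_OP + → 9 + -10 = -1. Stack: [-1]
LOAD_FAST_LOAD_FAST k,m → push 190,960. Stack: [-1, 190, 960]
BINARY_OP & → 190 & 960 = 128. Stack: [-1, 128]
BINARY_OP // → -1 // 128 = -1. Stack: [-1]
STORE_FAST s → s=-1. Stack: []
LOAD_FAST_LOAD_FAST m,w → push 960,-10. Stack: [960, -10]
BINARY_OP * → 960 * -10 = -9600. Stack: [-9600]
RETURN_VALUE → return -9600.

-9600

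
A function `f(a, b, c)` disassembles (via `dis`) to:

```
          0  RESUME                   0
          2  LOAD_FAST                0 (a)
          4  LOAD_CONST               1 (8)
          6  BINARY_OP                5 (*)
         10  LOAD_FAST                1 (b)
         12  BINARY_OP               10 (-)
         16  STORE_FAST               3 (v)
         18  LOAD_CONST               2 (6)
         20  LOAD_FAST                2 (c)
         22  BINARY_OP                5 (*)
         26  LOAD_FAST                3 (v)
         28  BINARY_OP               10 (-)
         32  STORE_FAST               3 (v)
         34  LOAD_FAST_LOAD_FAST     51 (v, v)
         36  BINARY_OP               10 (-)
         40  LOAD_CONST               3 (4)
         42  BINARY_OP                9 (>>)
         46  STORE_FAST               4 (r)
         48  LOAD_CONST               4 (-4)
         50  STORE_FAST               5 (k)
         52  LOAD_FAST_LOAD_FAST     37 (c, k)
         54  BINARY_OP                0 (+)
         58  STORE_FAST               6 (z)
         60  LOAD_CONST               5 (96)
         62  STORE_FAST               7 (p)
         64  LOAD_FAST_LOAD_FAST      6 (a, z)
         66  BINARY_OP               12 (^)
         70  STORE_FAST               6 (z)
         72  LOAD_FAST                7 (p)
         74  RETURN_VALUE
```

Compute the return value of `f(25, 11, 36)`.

LOAD_FAST a → push 25. Stack: [25]
LOAD_CONST → push 8. Stack: [25, 8]
BINARY_OP * → 25 * 8 = 200. Stack: [200]
LOAD_FAST b → push 11. Stack: [200, 11]
BINARY_OP - → 200 - 11 = 189. Stack: [189]
STORE_FAST v → v=189. Stack: []
LOAD_CONST → push 6. Stack: [6]
LOAD_FAST c → push 36. Stack: [6, 36]
BINARY_OP * → 6 * 36 = 216. Stack: [216]
LOAD_FAST v → push 189. Stack: [216, 189]
BINARY_OP - → 216 - 189 = 27. Stack: [27]
STORE_FAST v → v=27. Stack: []
LOAD_FAST_LOAD_FAST v,v → push 27,27. Stack: [27, 27]
BINARY_OP - → 27 - 27 = 0. Stack: [0]
LOAD_CONST → push 4. Stack: [0, 4]
BINARY_OP >> → 0 >> 4 = 0. Stack: [0]
STORE_FAST r → r=0. Stack: []
LOAD_CONST → push -4. Stack: [-4]
STORE_FAST k → k=-4. Stack: []
LOAD_FAST_LOAD_FAST c,k → push 36,-4. Stack: [36, -4]
BINARY_OP + → 36 + -4 = 32. Stack: [32]
STORE_FAST z → z=32. Stack: []
LOAD_CONST → push 96. Stack: [96]
STORE_FAST p → p=96. Stack: []
LOAD_FAST_LOAD_FAST a,z → push 25,32. Stack: [25, 32]
BINARY_OP ^ → 25 ^ 32 = 57. Stack: [57]
STORE_FAST z → z=57. Stack: []
LOAD_FAST p → push 96. Stack: [96]
RETURN_VALUE → return 96.

96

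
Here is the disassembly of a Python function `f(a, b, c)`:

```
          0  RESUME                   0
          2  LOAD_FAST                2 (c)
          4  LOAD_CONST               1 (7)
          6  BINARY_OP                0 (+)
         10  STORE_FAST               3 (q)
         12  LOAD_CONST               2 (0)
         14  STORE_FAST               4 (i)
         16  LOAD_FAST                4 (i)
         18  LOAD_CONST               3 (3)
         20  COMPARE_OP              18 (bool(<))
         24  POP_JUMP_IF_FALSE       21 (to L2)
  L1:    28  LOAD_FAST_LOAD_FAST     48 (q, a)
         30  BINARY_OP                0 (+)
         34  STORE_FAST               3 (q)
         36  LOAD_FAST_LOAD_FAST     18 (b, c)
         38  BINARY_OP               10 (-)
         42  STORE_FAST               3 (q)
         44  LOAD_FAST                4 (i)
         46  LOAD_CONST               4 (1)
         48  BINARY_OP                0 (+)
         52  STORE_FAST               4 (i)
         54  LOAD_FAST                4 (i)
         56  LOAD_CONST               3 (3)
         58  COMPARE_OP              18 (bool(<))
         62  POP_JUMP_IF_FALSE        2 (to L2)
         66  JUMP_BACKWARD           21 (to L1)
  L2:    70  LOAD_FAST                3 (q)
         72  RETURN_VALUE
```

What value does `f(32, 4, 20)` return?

-16

LOAD_FAST c → push 20. Stack: [20]
LOAD_CONST → push 7. Stack: [20, 7]
BINARY_OP + → 20 + 7 = 27. Stack: [27]
STORE_FAST q → q=27. Stack: []
LOAD_CONST → push 0. Stack: [0]
STORE_FAST i → i=0. Stack: []
LOAD_FAST i → push 0. Stack: [0]
LOAD_CONST → push 3. Stack: [0, 3]
COMPARE_OP bool(<) → 0 vs 3 = True. Stack: [True]
POP_JUMP_IF_FALSE → pop True; no jump. Stack: []
LOAD_FAST_LOAD_FAST q,a → push 27,32. Stack: [27, 32]
BINARY_OP + → 27 + 32 = 59. Stack: [59]
STORE_FAST q → q=59. Stack: []
LOAD_FAST_LOAD_FAST b,c → push 4,20. Stack: [4, 20]
BINARY_OP - → 4 - 20 = -16. Stack: [-16]
STORE_FAST q → q=-16. Stack: []
LOAD_FAST i → push 0. Stack: [0]
LOAD_CONST → push 1. Stack: [0, 1]
BINARY_OP + → 0 + 1 = 1. Stack: [1]
STORE_FAST i → i=1. Stack: []
LOAD_FAST i → push 1. Stack: [1]
LOAD_CONST → push 3. Stack: [1, 3]
COMPARE_OP bool(<) → 1 vs 3 = True. Stack: [True]
POP_JUMP_IF_FALSE → pop True; no jump. Stack: []
LOAD_FAST_LOAD_FAST q,a → push -16,32. Stack: [-16, 32]
BINARY_OP + → -16 + 32 = 16. Stack: [16]
STORE_FAST q → q=16. Stack: []
LOAD_FAST_LOAD_FAST b,c → push 4,20. Stack: [4, 20]
BINARY_OP - → 4 - 20 = -16. Stack: [-16]
STORE_FAST q → q=-16. Stack: []
LOAD_FAST i → push 1. Stack: [1]
LOAD_CONST → push 1. Stack: [1, 1]
BINARY_OP + → 1 + 1 = 2. Stack: [2]
STORE_FAST i → i=2. Stack: []
LOAD_FAST i → push 2. Stack: [2]
LOAD_CONST → push 3. Stack: [2, 3]
COMPARE_OP bool(<) → 2 vs 3 = True. Stack: [True]
POP_JUMP_IF_FALSE → pop True; no jump. Stack: []
LOAD_FAST_LOAD_FAST q,a → push -16,32. Stack: [-16, 32]
BINARY_OP + → -16 + 32 = 16. Stack: [16]
STORE_FAST q → q=16. Stack: []
LOAD_FAST_LOAD_FAST b,c → push 4,20. Stack: [4, 20]
BINARY_OP - → 4 - 20 = -16. Stack: [-16]
STORE_FAST q → q=-16. Stack: []
LOAD_FAST i → push 2. Stack: [2]
LOAD_CONST → push 1. Stack: [2, 1]
BINARY_OP + → 2 + 1 = 3. Stack: [3]
STORE_FAST i → i=3. Stack: []
LOAD_FAST i → push 3. Stack: [3]
LOAD_CONST → push 3. Stack: [3, 3]
COMPARE_OP bool(<) → 3 vs 3 = False. Stack: [False]
POP_JUMP_IF_FALSE → pop False; jump. Stack: []
LOAD_FAST q → push -16. Stack: [-16]
RETURN_VALUE → return -16.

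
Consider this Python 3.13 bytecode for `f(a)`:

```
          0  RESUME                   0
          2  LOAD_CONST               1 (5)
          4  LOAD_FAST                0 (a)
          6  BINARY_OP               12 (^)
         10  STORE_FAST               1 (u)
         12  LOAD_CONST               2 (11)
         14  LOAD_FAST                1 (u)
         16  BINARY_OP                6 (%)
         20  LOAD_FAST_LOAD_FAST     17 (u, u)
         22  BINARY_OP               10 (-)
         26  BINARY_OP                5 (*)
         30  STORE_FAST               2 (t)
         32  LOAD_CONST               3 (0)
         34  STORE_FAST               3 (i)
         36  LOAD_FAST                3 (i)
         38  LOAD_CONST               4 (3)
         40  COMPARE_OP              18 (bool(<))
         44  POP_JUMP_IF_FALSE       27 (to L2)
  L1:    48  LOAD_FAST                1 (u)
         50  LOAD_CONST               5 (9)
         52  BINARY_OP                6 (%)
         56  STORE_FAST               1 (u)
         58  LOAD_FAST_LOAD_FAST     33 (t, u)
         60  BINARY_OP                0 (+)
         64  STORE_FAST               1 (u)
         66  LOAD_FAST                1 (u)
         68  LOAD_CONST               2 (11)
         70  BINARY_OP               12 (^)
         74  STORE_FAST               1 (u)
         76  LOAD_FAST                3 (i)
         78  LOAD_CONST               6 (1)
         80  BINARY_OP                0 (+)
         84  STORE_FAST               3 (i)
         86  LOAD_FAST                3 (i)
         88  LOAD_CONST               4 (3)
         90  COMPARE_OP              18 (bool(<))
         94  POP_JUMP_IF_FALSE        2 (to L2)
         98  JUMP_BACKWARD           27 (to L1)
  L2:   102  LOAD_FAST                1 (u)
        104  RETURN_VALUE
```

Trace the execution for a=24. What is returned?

9

LOAD_CONST → push 5
LOAD_FAST a → push 24
BINARY_OP ^ → 5 ^ 24 = 29
STORE_FAST u → u=29
LOAD_CONST → push 11
LOAD_FAST u → push 29
BINARY_OP % → 11 % 29 = 11
LOAD_FAST_LOAD_FAST u,u → push 29,29
BINARY_OP - → 29 - 29 = 0
BINARY_OP * → 11 * 0 = 0
STORE_FAST t → t=0
LOAD_CONST → push 0
STORE_FAST i → i=0
LOAD_FAST i → push 0
LOAD_CONST → push 3
COMPARE_OP bool(<) → 0 vs 3 = True
POP_JUMP_IF_FALSE → pop True; no jump
LOAD_FAST u → push 29
LOAD_CONST → push 9
BINARY_OP % → 29 % 9 = 2
STORE_FAST u → u=2
LOAD_FAST_LOAD_FAST t,u → push 0,2
BINARY_OP + → 0 + 2 = 2
STORE_FAST u → u=2
LOAD_FAST u → push 2
LOAD_CONST → push 11
BINARY_OP ^ → 2 ^ 11 = 9
STORE_FAST u → u=9
LOAD_FAST i → push 0
LOAD_CONST → push 1
BINARY_OP + → 0 + 1 = 1
STORE_FAST i → i=1
LOAD_FAST i → push 1
LOAD_CONST → push 3
COMPARE_OP bool(<) → 1 vs 3 = True
POP_JUMP_IF_FALSE → pop True; no jump
LOAD_FAST u → push 9
LOAD_CONST → push 9
BINARY_OP % → 9 % 9 = 0
STORE_FAST u → u=0
LOAD_FAST_LOAD_FAST t,u → push 0,0
BINARY_OP + → 0 + 0 = 0
STORE_FAST u → u=0
LOAD_FAST u → push 0
LOAD_CONST → push 11
BINARY_OP ^ → 0 ^ 11 = 11
STORE_FAST u → u=11
LOAD_FAST i → push 1
LOAD_CONST → push 1
BINARY_OP + → 1 + 1 = 2
STORE_FAST i → i=2
LOAD_FAST i → push 2
LOAD_CONST → push 3
COMPARE_OP bool(<) → 2 vs 3 = True
POP_JUMP_IF_FALSE → pop True; no jump
LOAD_FAST u → push 11
LOAD_CONST → push 9
BINARY_OP % → 11 % 9 = 2
STORE_FAST u → u=2
LOAD_FAST_LOAD_FAST t,u → push 0,2
BINARY_OP + → 0 + 2 = 2
STORE_FAST u → u=2
LOAD_FAST u → push 2
LOAD_CONST → push 11
BINARY_OP ^ → 2 ^ 11 = 9
STORE_FAST u → u=9
LOAD_FAST i → push 2
LOAD_CONST → push 1
BINARY_OP + → 2 + 1 = 3
STORE_FAST i → i=3
LOAD_FAST i → push 3
LOAD_CONST → push 3
COMPARE_OP bool(<) → 3 vs 3 = False
POP_JUMP_IF_FALSE → pop False; jump
LOAD_FAST u → push 9
RETURN_VALUE → return 9.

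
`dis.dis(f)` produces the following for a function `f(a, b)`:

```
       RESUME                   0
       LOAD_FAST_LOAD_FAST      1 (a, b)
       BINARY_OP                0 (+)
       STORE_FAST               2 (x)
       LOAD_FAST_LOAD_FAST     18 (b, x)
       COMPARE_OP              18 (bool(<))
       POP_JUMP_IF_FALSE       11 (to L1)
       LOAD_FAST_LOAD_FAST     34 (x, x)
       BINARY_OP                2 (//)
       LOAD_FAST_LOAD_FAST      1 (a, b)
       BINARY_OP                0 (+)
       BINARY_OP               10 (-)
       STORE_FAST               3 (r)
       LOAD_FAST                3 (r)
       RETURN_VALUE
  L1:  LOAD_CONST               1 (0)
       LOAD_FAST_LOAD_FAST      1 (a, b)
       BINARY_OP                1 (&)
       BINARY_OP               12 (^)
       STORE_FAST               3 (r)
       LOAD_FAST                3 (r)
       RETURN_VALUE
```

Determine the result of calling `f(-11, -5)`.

LOAD_FAST_LOAD_FAST a,b → push -11,-5. Stack: [-11, -5]
BINARY_OP + → -11 + -5 = -16. Stack: [-16]
STORE_FAST x → x=-16. Stack: []
LOAD_FAST_LOAD_FAST b,x → push -5,-16. Stack: [-5, -16]
COMPARE_OP bool(<) → -5 vs -16 = False. Stack: [False]
POP_JUMP_IF_FALSE → pop False; jump. Stack: []
LOAD_CONST → push 0. Stack: [0]
LOAD_FAST_LOAD_FAST a,b → push -11,-5. Stack: [0, -11, -5]
BINARY_OP & → -11 & -5 = -15. Stack: [0, -15]
BINARY_OP ^ → 0 ^ -15 = -15. Stack: [-15]
STORE_FAST r → r=-15. Stack: []
LOAD_FAST r → push -15. Stack: [-15]
RETURN_VALUE → return -15.

-15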